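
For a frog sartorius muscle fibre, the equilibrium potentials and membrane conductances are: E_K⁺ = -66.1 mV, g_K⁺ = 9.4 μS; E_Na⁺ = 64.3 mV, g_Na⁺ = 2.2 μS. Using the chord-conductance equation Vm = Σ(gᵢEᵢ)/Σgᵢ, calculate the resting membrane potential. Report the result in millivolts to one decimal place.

-41.4 mV

Σ gᵢEᵢ = 9.4·(-66.1) + 2.2·(64.3) = -479.88
Σ gᵢ = 9.4 + 2.2 = 11.6
Vm = -479.88 / 11.6 = -41.37 mV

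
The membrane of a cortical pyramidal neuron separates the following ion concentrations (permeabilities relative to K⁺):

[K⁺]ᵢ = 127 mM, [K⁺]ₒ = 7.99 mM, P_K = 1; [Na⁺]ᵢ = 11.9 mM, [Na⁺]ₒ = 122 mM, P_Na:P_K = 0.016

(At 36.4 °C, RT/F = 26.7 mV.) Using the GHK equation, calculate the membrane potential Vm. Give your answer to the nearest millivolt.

-68 mV

Vm = 26.7 · ln[(Σ P·[cation]ₒ + Σ P·[anion]ᵢ) / (Σ P·[cation]ᵢ + Σ P·[anion]ₒ)]
Numerator = 1×7.99 + 0.016×122 = 9.942
Denominator = 1×127 + 0.016×11.9 = 127.2
Vm = 26.7 · ln(0.078166) = 26.7 × (-2.5489) = -68.06 mV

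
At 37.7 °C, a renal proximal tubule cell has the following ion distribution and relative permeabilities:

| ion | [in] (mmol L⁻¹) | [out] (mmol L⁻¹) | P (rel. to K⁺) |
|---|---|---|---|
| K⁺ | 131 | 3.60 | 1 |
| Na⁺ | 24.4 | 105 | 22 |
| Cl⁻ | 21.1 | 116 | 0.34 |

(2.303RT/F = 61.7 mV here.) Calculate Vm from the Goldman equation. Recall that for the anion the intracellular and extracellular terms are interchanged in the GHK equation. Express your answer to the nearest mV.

Vm = 61.7 · log₁₀[(Σ P·[cation]ₒ + Σ P·[anion]ᵢ) / (Σ P·[cation]ᵢ + Σ P·[anion]ₒ)]
Numerator = 1×3.60 + 22×105 + 0.34×21.1 = 2321
Denominator = 1×131 + 22×24.4 + 0.34×116 = 707.2
Vm = 61.7 · log₁₀(3.2815) = 61.7 × (0.5161) = 31.84 mV

32 mV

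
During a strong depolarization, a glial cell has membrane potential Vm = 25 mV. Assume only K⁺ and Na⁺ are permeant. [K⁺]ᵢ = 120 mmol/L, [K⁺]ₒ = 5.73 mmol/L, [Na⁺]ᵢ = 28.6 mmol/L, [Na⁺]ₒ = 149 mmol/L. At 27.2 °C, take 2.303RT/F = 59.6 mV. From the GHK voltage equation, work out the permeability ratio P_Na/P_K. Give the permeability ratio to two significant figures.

4.2

Let α = P_Na/P_K. GHK: Vm = 59.6·log₁₀[(Kₒ + α·Naₒ)/(Kᵢ + α·Naᵢ)].
10^(Vm/59.6) = 10^(25.0/59.6) = 2.627
So 2.627·(Kᵢ + α·Naᵢ) = Kₒ + α·Naₒ → α = (2.627·120.0 − 5.73) / (149.0 − 2.627·28.6)
α = (315.2 − 5.73) / (149.0 − 75.13) = 309.5/73.87 = 4.19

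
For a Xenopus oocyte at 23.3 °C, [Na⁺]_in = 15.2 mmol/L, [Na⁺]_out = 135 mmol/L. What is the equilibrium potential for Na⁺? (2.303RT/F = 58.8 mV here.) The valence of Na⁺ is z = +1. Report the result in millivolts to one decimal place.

E = (58.8/z) · log₁₀([Na⁺]_out/[Na⁺]_in) with z = +1.
= (58.8/1) · log₁₀(135/15.2) = 58.80 · log₁₀(8.882)
= 58.80 · (0.9485) = 55.77 mV

55.8 mV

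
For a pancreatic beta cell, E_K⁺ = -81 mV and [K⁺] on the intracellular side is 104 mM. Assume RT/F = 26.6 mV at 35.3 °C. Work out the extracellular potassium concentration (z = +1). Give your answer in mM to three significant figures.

Nernst: E = (26.6/1) · ln([out]/[in]), so ln([out]/[in]) = -81.0 × 1 / 26.6 = -3.0451.
[out]/[in] = e^(-3.0451) = 0.04759.
[out] = 0.04759 × 104 = 4.949 mM.

4.95 mM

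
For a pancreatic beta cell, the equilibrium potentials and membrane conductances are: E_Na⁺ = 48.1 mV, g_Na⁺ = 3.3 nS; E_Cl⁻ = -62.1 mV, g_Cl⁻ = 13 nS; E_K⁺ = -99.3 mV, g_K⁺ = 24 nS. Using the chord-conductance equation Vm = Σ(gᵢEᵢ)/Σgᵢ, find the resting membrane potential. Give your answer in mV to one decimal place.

Σ gᵢEᵢ = 3.3·(48.1) + 13·(-62.1) + 24·(-99.3) = -3031.77
Σ gᵢ = 3.3 + 13 + 24 = 40.3
Vm = -3031.77 / 40.3 = -75.23 mV

-75.2 mV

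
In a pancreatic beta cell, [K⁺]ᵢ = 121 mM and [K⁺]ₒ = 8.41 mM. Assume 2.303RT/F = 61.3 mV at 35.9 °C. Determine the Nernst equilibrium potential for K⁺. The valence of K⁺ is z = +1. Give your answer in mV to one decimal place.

-71.0 mV

E = (61.3/z) · log₁₀([K⁺]_out/[K⁺]_in) with z = +1.
= (61.3/1) · log₁₀(8.41/121) = 61.30 · log₁₀(0.0695)
= 61.30 · (-1.1580) = -70.98 mV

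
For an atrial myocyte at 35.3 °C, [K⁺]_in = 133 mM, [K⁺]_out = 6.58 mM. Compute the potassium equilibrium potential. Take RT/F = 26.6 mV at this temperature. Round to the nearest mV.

-80 mV

E = (26.6/z) · ln([K⁺]_out/[K⁺]_in) with z = +1.
= (26.6/1) · ln(6.58/133) = 26.60 · ln(0.04947)
= 26.60 · (-3.0063) = -79.97 mV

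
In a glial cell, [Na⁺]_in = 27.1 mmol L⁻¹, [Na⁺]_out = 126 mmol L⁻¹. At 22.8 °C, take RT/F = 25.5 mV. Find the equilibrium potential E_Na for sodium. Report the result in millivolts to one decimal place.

E = (25.5/z) · ln([Na⁺]_out/[Na⁺]_in) with z = +1.
= (25.5/1) · ln(126/27.1) = 25.50 · ln(4.649)
= 25.50 · (1.5367) = 39.19 mV

39.2 mV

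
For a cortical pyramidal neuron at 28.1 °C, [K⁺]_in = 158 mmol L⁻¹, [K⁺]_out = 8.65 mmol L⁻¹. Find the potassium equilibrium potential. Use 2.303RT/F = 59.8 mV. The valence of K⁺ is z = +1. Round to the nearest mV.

-75 mV

E = (59.8/z) · log₁₀([K⁺]_out/[K⁺]_in) with z = +1.
= (59.8/1) · log₁₀(8.65/158) = 59.80 · log₁₀(0.05475)
= 59.80 · (-1.2616) = -75.45 mV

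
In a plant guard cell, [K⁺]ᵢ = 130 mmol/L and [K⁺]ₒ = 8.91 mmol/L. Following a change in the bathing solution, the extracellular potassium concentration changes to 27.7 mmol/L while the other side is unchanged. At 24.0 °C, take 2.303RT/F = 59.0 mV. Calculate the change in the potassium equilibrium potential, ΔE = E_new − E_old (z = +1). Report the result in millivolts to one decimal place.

29.1 mV

E_old = (59.0/1)·log₁₀(8.91/130) = -68.68 mV
E_new = (59.0/1)·log₁₀(27.7/130) = -39.62 mV
ΔE = -39.62 − (-68.68) = 29.06 mV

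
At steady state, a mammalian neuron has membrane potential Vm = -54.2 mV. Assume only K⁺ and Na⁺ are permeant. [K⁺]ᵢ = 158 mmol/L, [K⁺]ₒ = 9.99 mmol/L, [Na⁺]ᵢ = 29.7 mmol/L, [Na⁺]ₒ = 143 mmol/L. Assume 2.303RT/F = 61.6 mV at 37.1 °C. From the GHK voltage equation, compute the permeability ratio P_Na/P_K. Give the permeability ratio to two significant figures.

0.078

Let α = P_Na/P_K. GHK: Vm = 61.6·log₁₀[(Kₒ + α·Naₒ)/(Kᵢ + α·Naᵢ)].
10^(Vm/61.6) = 10^(-54.2/61.6) = 0.13187
So 0.13187·(Kᵢ + α·Naᵢ) = Kₒ + α·Naₒ → α = (0.13187·158.0 − 9.99) / (143.0 − 0.13187·29.7)
α = (20.83 − 9.99) / (143.0 − 3.916) = 10.84/139.1 = 0.07797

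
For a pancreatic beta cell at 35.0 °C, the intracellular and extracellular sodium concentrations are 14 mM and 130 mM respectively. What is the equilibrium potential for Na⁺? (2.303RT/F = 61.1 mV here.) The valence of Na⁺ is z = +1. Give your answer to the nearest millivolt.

59 mV

E = (61.1/z) · log₁₀([Na⁺]_out/[Na⁺]_in) with z = +1.
= (61.1/1) · log₁₀(130/14) = 61.10 · log₁₀(9.286)
= 61.10 · (0.9678) = 59.13 mV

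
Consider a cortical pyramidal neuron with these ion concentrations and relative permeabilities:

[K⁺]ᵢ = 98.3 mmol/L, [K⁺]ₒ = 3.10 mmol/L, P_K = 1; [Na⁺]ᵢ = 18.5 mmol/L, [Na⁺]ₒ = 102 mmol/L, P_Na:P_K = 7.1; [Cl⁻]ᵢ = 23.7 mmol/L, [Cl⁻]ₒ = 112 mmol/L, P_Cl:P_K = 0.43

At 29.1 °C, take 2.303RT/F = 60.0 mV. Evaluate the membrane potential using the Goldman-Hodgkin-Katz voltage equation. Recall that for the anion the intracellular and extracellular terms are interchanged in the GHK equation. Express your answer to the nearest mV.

Vm = 60.0 · log₁₀[(Σ P·[cation]ₒ + Σ P·[anion]ᵢ) / (Σ P·[cation]ᵢ + Σ P·[anion]ₒ)]
Numerator = 1×3.10 + 7.1×102 + 0.43×23.7 = 737.5
Denominator = 1×98.3 + 7.1×18.5 + 0.43×112 = 277.8
Vm = 60.0 · log₁₀(2.6547) = 60.0 × (0.4240) = 25.44 mV

25 mV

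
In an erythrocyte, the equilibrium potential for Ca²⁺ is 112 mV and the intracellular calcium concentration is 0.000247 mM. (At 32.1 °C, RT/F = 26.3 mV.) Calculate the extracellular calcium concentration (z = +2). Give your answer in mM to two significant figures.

1.2 mM

Nernst: E = (26.3/2) · ln([out]/[in]), so ln([out]/[in]) = 112.0 × 2 / 26.3 = 8.5171.
[out]/[in] = e^(8.5171) = 5000.
[out] = 5000 × 0.000247 = 1.235 mM.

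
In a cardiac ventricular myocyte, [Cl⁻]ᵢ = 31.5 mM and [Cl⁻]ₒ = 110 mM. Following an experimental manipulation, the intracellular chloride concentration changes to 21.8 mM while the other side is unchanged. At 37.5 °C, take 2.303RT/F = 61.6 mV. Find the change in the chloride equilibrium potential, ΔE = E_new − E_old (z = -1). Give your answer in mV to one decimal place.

-9.8 mV

E_old = (61.6/-1)·log₁₀(110/31.5) = -33.45 mV
E_new = (61.6/-1)·log₁₀(110/21.8) = -43.30 mV
ΔE = -43.30 − (-33.45) = -9.85 mV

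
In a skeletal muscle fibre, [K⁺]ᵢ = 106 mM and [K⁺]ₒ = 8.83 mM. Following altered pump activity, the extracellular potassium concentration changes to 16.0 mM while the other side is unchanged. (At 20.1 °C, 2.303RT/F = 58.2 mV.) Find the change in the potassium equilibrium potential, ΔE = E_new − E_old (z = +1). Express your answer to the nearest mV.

E_old = (58.2/1)·log₁₀(8.83/106) = -62.82 mV
E_new = (58.2/1)·log₁₀(16.0/106) = -47.79 mV
ΔE = -47.79 − (-62.82) = 15.02 mV

15 mV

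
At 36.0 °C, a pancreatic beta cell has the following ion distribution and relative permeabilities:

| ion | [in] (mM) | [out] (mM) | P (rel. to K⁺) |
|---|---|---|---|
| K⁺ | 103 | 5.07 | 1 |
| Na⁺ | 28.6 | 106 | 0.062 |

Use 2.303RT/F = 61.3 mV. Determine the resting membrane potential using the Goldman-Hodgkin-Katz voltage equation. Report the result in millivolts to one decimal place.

-58.5 mV

Vm = 61.3 · log₁₀[(Σ P·[cation]ₒ + Σ P·[anion]ᵢ) / (Σ P·[cation]ᵢ + Σ P·[anion]ₒ)]
Numerator = 1×5.07 + 0.062×106 = 11.64
Denominator = 1×103 + 0.062×28.6 = 104.8
Vm = 61.3 · log₁₀(0.11112) = 61.3 × (-0.9542) = -58.49 mV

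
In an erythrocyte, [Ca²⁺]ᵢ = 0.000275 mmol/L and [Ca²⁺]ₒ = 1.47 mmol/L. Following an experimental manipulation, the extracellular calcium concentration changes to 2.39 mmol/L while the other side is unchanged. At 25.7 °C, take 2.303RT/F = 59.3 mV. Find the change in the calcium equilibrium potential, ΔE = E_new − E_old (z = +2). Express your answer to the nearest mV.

E_old = (59.3/2)·log₁₀(1.47/0.000275) = 110.53 mV
E_new = (59.3/2)·log₁₀(2.39/0.000275) = 116.79 mV
ΔE = 116.79 − (110.53) = 6.26 mV

6 mV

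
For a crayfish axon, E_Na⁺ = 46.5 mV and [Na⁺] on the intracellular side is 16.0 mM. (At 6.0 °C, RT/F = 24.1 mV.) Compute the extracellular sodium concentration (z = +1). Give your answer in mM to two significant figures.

110 mM

Nernst: E = (24.1/1) · ln([out]/[in]), so ln([out]/[in]) = 46.5 × 1 / 24.1 = 1.9295.
[out]/[in] = e^(1.9295) = 6.886.
[out] = 6.886 × 16.0 = 110.2 mM.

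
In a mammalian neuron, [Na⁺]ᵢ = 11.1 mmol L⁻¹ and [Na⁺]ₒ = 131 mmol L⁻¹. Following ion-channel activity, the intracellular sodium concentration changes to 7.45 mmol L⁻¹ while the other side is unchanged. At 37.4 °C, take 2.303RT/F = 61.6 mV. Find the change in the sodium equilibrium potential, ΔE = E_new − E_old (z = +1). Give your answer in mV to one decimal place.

10.7 mV

E_old = (61.6/1)·log₁₀(131/11.1) = 66.03 mV
E_new = (61.6/1)·log₁₀(131/7.45) = 76.70 mV
ΔE = 76.70 − (66.03) = 10.67 mV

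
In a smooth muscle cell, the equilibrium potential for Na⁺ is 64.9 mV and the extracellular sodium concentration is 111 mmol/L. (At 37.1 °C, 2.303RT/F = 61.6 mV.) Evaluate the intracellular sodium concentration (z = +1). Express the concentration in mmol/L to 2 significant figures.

9.8 mmol/L

Nernst: E = (61.6/1) · log₁₀([out]/[in]), so log₁₀([out]/[in]) = 64.9 × 1 / 61.6 = 1.0536.
[out]/[in] = 10^(1.0536) = 11.31.
[in] = 111 / 11.31 = 9.812 mmol/L.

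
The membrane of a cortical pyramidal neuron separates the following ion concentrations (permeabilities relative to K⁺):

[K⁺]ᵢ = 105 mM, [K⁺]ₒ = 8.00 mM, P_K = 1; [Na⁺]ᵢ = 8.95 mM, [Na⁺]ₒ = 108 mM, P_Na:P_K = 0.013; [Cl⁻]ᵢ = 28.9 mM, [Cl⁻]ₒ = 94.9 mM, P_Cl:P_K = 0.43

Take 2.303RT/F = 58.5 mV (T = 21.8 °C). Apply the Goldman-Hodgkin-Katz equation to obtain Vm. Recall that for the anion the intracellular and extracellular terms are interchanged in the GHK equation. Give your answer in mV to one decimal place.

-48.3 mV

Vm = 58.5 · log₁₀[(Σ P·[cation]ₒ + Σ P·[anion]ᵢ) / (Σ P·[cation]ᵢ + Σ P·[anion]ₒ)]
Numerator = 1×8.00 + 0.013×108 + 0.43×28.9 = 21.83
Denominator = 1×105 + 0.013×8.95 + 0.43×94.9 = 145.9
Vm = 58.5 · log₁₀(0.14961) = 58.5 × (-0.8251) = -48.27 mV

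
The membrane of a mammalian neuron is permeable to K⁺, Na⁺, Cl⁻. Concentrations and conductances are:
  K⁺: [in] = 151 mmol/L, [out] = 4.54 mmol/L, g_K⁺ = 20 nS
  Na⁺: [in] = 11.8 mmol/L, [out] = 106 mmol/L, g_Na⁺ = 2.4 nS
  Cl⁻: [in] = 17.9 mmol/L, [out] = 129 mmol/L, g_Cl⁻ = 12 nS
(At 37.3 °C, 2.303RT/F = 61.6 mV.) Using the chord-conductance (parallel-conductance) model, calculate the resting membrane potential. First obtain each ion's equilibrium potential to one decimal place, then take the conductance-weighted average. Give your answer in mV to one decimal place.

E_K⁺ = (61.6/1)·log₁₀(4.54/151) = -93.8 mV
E_Na⁺ = (61.6/1)·log₁₀(106/11.8) = 58.7 mV
E_Cl⁻ = (61.6/-1)·log₁₀(129/17.9) = -52.8 mV
Vm = (Σ gᵢEᵢ)/(Σ gᵢ) = (20·-93.8 + 2.4·58.7 + 12·-52.8) / (20 + 2.4 + 12)
= -2368.72 / 34.4 = -68.86 mV

-68.9 mV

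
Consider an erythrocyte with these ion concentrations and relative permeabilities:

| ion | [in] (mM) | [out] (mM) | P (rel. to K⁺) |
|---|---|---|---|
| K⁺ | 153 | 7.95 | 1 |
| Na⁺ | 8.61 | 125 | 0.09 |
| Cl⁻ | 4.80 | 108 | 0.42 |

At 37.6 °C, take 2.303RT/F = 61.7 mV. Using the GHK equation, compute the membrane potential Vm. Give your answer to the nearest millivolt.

Vm = 61.7 · log₁₀[(Σ P·[cation]ₒ + Σ P·[anion]ᵢ) / (Σ P·[cation]ᵢ + Σ P·[anion]ₒ)]
Numerator = 1×7.95 + 0.09×125 + 0.42×4.80 = 21.22
Denominator = 1×153 + 0.09×8.61 + 0.42×108 = 199.1
Vm = 61.7 · log₁₀(0.10654) = 61.7 × (-0.9725) = -60.00 mV

-60 mV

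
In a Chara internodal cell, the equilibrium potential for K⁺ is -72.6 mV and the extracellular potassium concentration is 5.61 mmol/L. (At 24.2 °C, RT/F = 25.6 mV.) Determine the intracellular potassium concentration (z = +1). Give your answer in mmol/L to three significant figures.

Nernst: E = (25.6/1) · ln([out]/[in]), so ln([out]/[in]) = -72.6 × 1 / 25.6 = -2.8359.
[out]/[in] = e^(-2.8359) = 0.05866.
[in] = 5.61 / 0.05866 = 95.63 mmol/L.

95.6 mmol/L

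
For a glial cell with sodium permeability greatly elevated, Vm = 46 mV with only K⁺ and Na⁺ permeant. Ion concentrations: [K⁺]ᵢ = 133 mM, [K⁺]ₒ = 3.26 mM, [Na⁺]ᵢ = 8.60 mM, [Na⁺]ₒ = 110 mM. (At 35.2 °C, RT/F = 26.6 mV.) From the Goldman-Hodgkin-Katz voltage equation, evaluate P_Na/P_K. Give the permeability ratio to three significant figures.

Let α = P_Na/P_K. GHK: Vm = 26.6·ln[(Kₒ + α·Naₒ)/(Kᵢ + α·Naᵢ)].
e^(Vm/26.6) = e^(46.0/26.6) = 5.6368
So 5.6368·(Kᵢ + α·Naᵢ) = Kₒ + α·Naₒ → α = (5.6368·133.0 − 3.26) / (110.0 − 5.6368·8.6)
α = (749.7 − 3.26) / (110.0 − 48.48) = 746.4/61.52 = 12.13

12.1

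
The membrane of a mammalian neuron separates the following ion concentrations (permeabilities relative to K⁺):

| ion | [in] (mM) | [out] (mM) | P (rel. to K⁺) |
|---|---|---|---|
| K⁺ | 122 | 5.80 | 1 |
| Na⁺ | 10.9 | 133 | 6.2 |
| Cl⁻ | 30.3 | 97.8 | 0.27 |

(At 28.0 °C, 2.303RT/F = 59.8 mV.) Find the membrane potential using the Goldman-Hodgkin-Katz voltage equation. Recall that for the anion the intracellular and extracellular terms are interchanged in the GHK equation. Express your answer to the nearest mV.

Vm = 59.8 · log₁₀[(Σ P·[cation]ₒ + Σ P·[anion]ᵢ) / (Σ P·[cation]ᵢ + Σ P·[anion]ₒ)]
Numerator = 1×5.80 + 6.2×133 + 0.27×30.3 = 838.6
Denominator = 1×122 + 6.2×10.9 + 0.27×97.8 = 216
Vm = 59.8 · log₁₀(3.8826) = 59.8 × (0.5891) = 35.23 mV

35 mV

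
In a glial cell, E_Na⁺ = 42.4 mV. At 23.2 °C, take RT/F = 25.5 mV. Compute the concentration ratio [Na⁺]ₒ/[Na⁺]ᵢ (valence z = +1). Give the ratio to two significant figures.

5.3

ln([out]/[in]) = E·z/(25.5) = 42.4 × 1 / 25.5 = 1.6627
[out]/[in] = e^(1.6627) = 5.274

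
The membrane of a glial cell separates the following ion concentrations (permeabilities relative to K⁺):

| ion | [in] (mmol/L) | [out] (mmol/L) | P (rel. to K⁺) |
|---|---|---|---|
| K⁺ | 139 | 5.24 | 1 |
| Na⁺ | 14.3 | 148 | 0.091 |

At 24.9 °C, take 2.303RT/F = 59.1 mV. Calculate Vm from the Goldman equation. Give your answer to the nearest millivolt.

-52 mV

Vm = 59.1 · log₁₀[(Σ P·[cation]ₒ + Σ P·[anion]ᵢ) / (Σ P·[cation]ᵢ + Σ P·[anion]ₒ)]
Numerator = 1×5.24 + 0.091×148 = 18.71
Denominator = 1×139 + 0.091×14.3 = 140.3
Vm = 59.1 · log₁₀(0.13334) = 59.1 × (-0.8750) = -51.71 mV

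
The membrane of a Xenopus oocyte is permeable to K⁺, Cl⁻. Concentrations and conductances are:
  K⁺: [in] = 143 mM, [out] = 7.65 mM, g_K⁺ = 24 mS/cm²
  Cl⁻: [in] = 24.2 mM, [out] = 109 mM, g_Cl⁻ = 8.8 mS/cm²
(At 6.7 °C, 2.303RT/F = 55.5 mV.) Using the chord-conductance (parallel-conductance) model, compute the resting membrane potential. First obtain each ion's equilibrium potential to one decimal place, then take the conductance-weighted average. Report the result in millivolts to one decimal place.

E_K⁺ = (55.5/1)·log₁₀(7.65/143) = -70.6 mV
E_Cl⁻ = (55.5/-1)·log₁₀(109/24.2) = -36.3 mV
Vm = (Σ gᵢEᵢ)/(Σ gᵢ) = (24·-70.6 + 8.8·-36.3) / (24 + 8.8)
= -2013.84 / 32.8 = -61.40 mV

-61.4 mV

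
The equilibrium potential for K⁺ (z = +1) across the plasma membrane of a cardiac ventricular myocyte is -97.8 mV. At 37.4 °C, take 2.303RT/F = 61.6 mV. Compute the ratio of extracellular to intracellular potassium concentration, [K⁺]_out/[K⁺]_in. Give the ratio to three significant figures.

0.0258

log₁₀([out]/[in]) = E·z/(61.6) = -97.8 × 1 / 61.6 = -1.5877
[out]/[in] = 10^(-1.5877) = 0.02584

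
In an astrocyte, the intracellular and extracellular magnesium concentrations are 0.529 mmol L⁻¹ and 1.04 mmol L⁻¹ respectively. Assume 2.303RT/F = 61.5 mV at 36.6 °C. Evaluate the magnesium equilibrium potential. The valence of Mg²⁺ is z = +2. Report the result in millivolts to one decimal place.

9.0 mV

E = (61.5/z) · log₁₀([Mg²⁺]_out/[Mg²⁺]_in) with z = +2.
= (61.5/2) · log₁₀(1.04/0.529) = 30.75 · log₁₀(1.966)
= 30.75 · (0.2936) = 9.03 mV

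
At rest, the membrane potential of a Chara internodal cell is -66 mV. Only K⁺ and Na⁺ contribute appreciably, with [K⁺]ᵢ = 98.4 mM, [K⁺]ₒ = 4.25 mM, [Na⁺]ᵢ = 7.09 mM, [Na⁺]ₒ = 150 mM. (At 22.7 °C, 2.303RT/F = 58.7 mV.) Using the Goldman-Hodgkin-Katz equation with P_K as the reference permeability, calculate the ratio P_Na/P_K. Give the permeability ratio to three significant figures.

0.0210

Let α = P_Na/P_K. GHK: Vm = 58.7·log₁₀[(Kₒ + α·Naₒ)/(Kᵢ + α·Naᵢ)].
10^(Vm/58.7) = 10^(-66.0/58.7) = 0.0751
So 0.0751·(Kᵢ + α·Naᵢ) = Kₒ + α·Naₒ → α = (0.0751·98.4 − 4.25) / (150.0 − 0.0751·7.09)
α = (7.39 − 4.25) / (150.0 − 0.5325) = 3.14/149.5 = 0.02101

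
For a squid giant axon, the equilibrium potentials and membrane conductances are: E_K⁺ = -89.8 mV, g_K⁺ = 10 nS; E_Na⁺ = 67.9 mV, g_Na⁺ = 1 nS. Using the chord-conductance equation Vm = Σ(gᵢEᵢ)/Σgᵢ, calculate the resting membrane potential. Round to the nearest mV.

Σ gᵢEᵢ = 10·(-89.8) + 1·(67.9) = -830.10
Σ gᵢ = 10 + 1 = 11
Vm = -830.10 / 11 = -75.46 mV

-75 mV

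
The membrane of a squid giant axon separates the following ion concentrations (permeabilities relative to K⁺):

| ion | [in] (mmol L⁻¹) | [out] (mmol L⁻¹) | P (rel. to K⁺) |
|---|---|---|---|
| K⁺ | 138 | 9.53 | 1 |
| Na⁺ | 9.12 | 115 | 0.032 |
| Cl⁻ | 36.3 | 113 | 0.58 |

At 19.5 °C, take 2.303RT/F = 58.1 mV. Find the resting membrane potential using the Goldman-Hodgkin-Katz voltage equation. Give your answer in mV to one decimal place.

Vm = 58.1 · log₁₀[(Σ P·[cation]ₒ + Σ P·[anion]ᵢ) / (Σ P·[cation]ᵢ + Σ P·[anion]ₒ)]
Numerator = 1×9.53 + 0.032×115 + 0.58×36.3 = 34.26
Denominator = 1×138 + 0.032×9.12 + 0.58×113 = 203.8
Vm = 58.1 · log₁₀(0.1681) = 58.1 × (-0.7744) = -44.99 mV

-45.0 mV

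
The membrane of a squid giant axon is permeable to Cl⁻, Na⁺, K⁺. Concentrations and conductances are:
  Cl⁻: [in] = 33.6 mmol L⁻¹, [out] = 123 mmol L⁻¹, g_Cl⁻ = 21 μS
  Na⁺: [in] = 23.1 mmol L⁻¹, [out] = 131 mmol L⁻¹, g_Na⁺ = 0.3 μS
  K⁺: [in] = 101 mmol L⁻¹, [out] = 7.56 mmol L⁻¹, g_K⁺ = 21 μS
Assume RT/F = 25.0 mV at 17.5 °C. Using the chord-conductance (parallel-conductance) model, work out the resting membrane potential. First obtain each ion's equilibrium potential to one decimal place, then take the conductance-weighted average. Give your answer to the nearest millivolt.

-48 mV

E_Cl⁻ = (25.0/-1)·ln(123/33.6) = -32.4 mV
E_Na⁺ = (25.0/1)·ln(131/23.1) = 43.4 mV
E_K⁺ = (25.0/1)·ln(7.56/101) = -64.8 mV
Vm = (Σ gᵢEᵢ)/(Σ gᵢ) = (21·-32.4 + 0.3·43.4 + 21·-64.8) / (21 + 0.3 + 21)
= -2028.18 / 42.3 = -47.95 mV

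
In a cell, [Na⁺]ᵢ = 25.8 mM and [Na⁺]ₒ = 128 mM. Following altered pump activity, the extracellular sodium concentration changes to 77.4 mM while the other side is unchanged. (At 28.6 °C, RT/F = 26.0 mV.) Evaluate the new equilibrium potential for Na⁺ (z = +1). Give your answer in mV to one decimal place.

28.6 mV

After the shift: [Na⁺]_out = 77.4, [Na⁺]_in = 25.8 mM.
E_new = (26.0/1)·ln(77.4/25.8) = 26.00 · (1.0986) = 28.56 mV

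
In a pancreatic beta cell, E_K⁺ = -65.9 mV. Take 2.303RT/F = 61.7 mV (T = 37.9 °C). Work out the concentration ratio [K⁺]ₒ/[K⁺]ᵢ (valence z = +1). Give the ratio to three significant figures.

0.0855

log₁₀([out]/[in]) = E·z/(61.7) = -65.9 × 1 / 61.7 = -1.0681
[out]/[in] = 10^(-1.0681) = 0.08549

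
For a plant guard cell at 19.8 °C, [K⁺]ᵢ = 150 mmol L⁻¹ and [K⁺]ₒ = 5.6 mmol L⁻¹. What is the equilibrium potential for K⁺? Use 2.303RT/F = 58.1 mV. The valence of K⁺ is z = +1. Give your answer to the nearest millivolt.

-83 mV

E = (58.1/z) · log₁₀([K⁺]_out/[K⁺]_in) with z = +1.
= (58.1/1) · log₁₀(5.6/150) = 58.10 · log₁₀(0.03733)
= 58.10 · (-1.4279) = -82.96 mV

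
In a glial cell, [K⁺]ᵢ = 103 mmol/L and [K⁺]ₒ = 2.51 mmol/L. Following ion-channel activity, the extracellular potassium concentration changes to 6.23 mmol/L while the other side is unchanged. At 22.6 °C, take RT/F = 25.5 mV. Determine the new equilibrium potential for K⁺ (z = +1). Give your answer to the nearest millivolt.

After the shift: [K⁺]_out = 6.23, [K⁺]_in = 103 mmol/L.
E_new = (25.5/1)·ln(6.23/103) = 25.50 · (-2.8054) = -71.54 mV

-72 mV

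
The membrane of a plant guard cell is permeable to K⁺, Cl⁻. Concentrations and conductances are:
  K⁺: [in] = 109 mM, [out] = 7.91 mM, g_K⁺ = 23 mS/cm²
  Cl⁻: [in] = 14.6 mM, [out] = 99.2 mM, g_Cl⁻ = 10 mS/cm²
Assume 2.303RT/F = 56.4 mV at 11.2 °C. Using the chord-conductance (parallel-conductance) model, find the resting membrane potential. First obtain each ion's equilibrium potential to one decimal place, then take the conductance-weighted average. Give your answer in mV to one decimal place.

-59.0 mV

E_K⁺ = (56.4/1)·log₁₀(7.91/109) = -64.3 mV
E_Cl⁻ = (56.4/-1)·log₁₀(99.2/14.6) = -46.9 mV
Vm = (Σ gᵢEᵢ)/(Σ gᵢ) = (23·-64.3 + 10·-46.9) / (23 + 10)
= -1947.90 / 33 = -59.03 mV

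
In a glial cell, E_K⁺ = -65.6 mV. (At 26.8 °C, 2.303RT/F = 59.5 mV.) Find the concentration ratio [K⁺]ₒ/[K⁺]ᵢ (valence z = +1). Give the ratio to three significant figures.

0.0790

log₁₀([out]/[in]) = E·z/(59.5) = -65.6 × 1 / 59.5 = -1.1025
[out]/[in] = 10^(-1.1025) = 0.07897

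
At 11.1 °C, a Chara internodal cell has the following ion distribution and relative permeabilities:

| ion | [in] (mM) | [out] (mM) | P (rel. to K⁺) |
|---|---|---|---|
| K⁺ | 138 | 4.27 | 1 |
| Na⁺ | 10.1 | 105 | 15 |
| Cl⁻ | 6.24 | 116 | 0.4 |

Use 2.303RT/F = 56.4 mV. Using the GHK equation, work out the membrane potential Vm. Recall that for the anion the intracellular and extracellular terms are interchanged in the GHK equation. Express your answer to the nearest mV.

Vm = 56.4 · log₁₀[(Σ P·[cation]ₒ + Σ P·[anion]ᵢ) / (Σ P·[cation]ᵢ + Σ P·[anion]ₒ)]
Numerator = 1×4.27 + 15×105 + 0.4×6.24 = 1582
Denominator = 1×138 + 15×10.1 + 0.4×116 = 335.9
Vm = 56.4 · log₁₀(4.709) = 56.4 × (0.6729) = 37.95 mV

38 mV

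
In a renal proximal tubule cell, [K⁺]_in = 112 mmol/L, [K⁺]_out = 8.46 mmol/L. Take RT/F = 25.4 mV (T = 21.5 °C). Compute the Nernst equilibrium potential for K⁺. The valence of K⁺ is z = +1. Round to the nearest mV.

-66 mV

E = (25.4/z) · ln([K⁺]_out/[K⁺]_in) with z = +1.
= (25.4/1) · ln(8.46/112) = 25.40 · ln(0.07554)
= 25.40 · (-2.5831) = -65.61 mV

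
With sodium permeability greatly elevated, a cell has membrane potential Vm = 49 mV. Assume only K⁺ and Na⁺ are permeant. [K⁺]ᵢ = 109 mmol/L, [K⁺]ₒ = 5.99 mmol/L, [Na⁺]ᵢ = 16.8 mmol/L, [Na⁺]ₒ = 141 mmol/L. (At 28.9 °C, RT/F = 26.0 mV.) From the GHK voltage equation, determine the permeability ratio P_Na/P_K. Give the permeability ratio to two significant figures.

23

Let α = P_Na/P_K. GHK: Vm = 26.0·ln[(Kₒ + α·Naₒ)/(Kᵢ + α·Naᵢ)].
e^(Vm/26.0) = e^(49.0/26.0) = 6.5838
So 6.5838·(Kᵢ + α·Naᵢ) = Kₒ + α·Naₒ → α = (6.5838·109.0 − 5.99) / (141.0 − 6.5838·16.8)
α = (717.6 − 5.99) / (141.0 − 110.6) = 711.6/30.39 = 23.42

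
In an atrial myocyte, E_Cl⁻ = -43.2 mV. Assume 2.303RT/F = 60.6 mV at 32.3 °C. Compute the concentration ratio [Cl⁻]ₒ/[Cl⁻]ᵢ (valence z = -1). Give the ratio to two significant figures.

log₁₀([out]/[in]) = E·z/(60.6) = -43.2 × -1 / 60.6 = 0.7129
[out]/[in] = 10^(0.7129) = 5.163

5.2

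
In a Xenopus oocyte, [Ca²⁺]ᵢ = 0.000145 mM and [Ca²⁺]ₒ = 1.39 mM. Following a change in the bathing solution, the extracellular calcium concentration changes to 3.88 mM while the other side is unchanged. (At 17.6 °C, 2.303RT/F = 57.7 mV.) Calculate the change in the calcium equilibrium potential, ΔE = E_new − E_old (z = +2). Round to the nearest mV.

E_old = (57.7/2)·log₁₀(1.39/0.000145) = 114.87 mV
E_new = (57.7/2)·log₁₀(3.88/0.000145) = 127.73 mV
ΔE = 127.73 − (114.87) = 12.86 mV

13 mV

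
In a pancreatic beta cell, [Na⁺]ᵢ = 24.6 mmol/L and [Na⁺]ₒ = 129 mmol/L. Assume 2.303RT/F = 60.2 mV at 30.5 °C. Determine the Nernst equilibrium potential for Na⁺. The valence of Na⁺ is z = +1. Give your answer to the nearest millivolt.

43 mV

E = (60.2/z) · log₁₀([Na⁺]_out/[Na⁺]_in) with z = +1.
= (60.2/1) · log₁₀(129/24.6) = 60.20 · log₁₀(5.244)
= 60.20 · (0.7197) = 43.32 mV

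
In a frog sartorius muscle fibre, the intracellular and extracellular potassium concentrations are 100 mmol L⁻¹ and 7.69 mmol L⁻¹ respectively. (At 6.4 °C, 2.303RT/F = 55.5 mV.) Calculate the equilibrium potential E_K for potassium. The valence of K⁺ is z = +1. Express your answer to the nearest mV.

E = (55.5/z) · log₁₀([K⁺]_out/[K⁺]_in) with z = +1.
= (55.5/1) · log₁₀(7.69/100) = 55.50 · log₁₀(0.0769)
= 55.50 · (-1.1141) = -61.83 mV

-62 mV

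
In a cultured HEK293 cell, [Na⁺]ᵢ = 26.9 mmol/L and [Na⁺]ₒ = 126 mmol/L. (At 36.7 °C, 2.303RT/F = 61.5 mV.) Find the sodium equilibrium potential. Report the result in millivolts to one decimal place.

41.2 mV

E = (61.5/z) · log₁₀([Na⁺]_out/[Na⁺]_in) with z = +1.
= (61.5/1) · log₁₀(126/26.9) = 61.50 · log₁₀(4.684)
= 61.50 · (0.6706) = 41.24 mV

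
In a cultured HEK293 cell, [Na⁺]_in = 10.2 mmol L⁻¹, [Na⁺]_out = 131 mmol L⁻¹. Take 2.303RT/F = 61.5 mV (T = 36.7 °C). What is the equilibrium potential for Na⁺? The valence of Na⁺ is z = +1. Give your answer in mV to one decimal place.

E = (61.5/z) · log₁₀([Na⁺]_out/[Na⁺]_in) with z = +1.
= (61.5/1) · log₁₀(131/10.2) = 61.50 · log₁₀(12.84)
= 61.50 · (1.1087) = 68.18 mV

68.2 mV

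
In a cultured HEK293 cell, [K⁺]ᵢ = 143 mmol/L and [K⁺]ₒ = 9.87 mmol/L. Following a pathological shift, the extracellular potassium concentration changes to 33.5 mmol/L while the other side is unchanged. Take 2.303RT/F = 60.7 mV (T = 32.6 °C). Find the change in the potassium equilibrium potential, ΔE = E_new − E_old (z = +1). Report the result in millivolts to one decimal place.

E_old = (60.7/1)·log₁₀(9.87/143) = -70.47 mV
E_new = (60.7/1)·log₁₀(33.5/143) = -38.26 mV
ΔE = -38.26 − (-70.47) = 32.22 mV

32.2 mV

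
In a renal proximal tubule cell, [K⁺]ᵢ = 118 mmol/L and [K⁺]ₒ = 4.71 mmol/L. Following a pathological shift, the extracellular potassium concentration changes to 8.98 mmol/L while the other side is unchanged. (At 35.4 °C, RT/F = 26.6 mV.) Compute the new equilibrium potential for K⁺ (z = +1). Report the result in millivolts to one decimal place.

After the shift: [K⁺]_out = 8.98, [K⁺]_in = 118 mmol/L.
E_new = (26.6/1)·ln(8.98/118) = 26.60 · (-2.5757) = -68.51 mV

-68.5 mV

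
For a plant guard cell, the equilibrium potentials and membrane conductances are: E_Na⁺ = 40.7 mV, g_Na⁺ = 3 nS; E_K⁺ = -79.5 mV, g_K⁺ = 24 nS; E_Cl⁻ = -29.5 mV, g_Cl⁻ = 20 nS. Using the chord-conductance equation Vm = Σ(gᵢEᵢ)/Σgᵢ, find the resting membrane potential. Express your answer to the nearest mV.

-51 mV

Σ gᵢEᵢ = 3·(40.7) + 24·(-79.5) + 20·(-29.5) = -2375.90
Σ gᵢ = 3 + 24 + 20 = 47
Vm = -2375.90 / 47 = -50.55 mV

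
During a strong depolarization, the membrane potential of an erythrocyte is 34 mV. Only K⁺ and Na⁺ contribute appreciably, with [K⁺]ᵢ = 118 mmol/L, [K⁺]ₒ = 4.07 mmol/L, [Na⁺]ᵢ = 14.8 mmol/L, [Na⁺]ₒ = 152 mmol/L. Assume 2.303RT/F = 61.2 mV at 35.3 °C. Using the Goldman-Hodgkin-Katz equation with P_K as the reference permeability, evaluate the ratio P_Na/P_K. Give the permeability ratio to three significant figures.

4.25

Let α = P_Na/P_K. GHK: Vm = 61.2·log₁₀[(Kₒ + α·Naₒ)/(Kᵢ + α·Naᵢ)].
10^(Vm/61.2) = 10^(34.0/61.2) = 3.5938
So 3.5938·(Kᵢ + α·Naᵢ) = Kₒ + α·Naₒ → α = (3.5938·118.0 − 4.07) / (152.0 − 3.5938·14.8)
α = (424.1 − 4.07) / (152.0 − 53.19) = 420/98.81 = 4.251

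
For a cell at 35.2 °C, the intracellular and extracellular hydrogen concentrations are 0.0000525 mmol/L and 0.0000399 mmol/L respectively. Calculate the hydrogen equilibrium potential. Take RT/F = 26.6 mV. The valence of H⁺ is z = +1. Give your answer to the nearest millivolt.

-7 mV

E = (26.6/z) · ln([H⁺]_out/[H⁺]_in) with z = +1.
= (26.6/1) · ln(0.0000399/0.0000525) = 26.60 · ln(0.76)
= 26.60 · (-0.2744) = -7.30 mV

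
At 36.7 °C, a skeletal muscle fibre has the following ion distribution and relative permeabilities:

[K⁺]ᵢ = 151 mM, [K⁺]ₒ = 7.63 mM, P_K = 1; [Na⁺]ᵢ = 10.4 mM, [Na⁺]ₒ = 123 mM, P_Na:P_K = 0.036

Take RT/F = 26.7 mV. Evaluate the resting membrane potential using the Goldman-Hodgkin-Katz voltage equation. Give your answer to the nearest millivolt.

Vm = 26.7 · ln[(Σ P·[cation]ₒ + Σ P·[anion]ᵢ) / (Σ P·[cation]ᵢ + Σ P·[anion]ₒ)]
Numerator = 1×7.63 + 0.036×123 = 12.06
Denominator = 1×151 + 0.036×10.4 = 151.4
Vm = 26.7 · ln(0.079657) = 26.7 × (-2.5300) = -67.55 mV

-68 mV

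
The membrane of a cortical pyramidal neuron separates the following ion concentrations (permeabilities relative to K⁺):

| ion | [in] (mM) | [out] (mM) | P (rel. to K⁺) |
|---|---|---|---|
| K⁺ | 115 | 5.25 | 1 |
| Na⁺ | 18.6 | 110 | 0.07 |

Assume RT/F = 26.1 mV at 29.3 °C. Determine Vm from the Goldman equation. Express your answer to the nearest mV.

Vm = 26.1 · ln[(Σ P·[cation]ₒ + Σ P·[anion]ᵢ) / (Σ P·[cation]ᵢ + Σ P·[anion]ₒ)]
Numerator = 1×5.25 + 0.07×110 = 12.95
Denominator = 1×115 + 0.07×18.6 = 116.3
Vm = 26.1 · ln(0.11135) = 26.1 × (-2.1951) = -57.29 mV

-57 mV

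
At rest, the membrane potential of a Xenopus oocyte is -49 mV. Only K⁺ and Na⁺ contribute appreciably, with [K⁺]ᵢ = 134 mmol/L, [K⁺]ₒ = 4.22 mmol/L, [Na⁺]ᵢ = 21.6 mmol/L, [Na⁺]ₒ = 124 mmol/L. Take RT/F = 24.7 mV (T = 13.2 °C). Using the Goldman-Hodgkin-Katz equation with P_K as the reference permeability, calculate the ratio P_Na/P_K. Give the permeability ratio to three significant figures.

Let α = P_Na/P_K. GHK: Vm = 24.7·ln[(Kₒ + α·Naₒ)/(Kᵢ + α·Naᵢ)].
e^(Vm/24.7) = e^(-49.0/24.7) = 0.13754
So 0.13754·(Kᵢ + α·Naᵢ) = Kₒ + α·Naₒ → α = (0.13754·134.0 − 4.22) / (124.0 − 0.13754·21.6)
α = (18.43 − 4.22) / (124.0 − 2.971) = 14.21/121 = 0.1174

0.117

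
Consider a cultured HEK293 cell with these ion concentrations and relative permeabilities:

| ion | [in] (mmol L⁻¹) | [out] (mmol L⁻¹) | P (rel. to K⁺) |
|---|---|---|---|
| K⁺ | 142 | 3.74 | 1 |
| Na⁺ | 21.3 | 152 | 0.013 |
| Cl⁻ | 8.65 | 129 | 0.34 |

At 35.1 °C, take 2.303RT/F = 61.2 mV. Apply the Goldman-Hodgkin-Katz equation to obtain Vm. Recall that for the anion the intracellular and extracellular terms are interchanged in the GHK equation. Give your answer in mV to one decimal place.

-81.5 mV

Vm = 61.2 · log₁₀[(Σ P·[cation]ₒ + Σ P·[anion]ᵢ) / (Σ P·[cation]ᵢ + Σ P·[anion]ₒ)]
Numerator = 1×3.74 + 0.013×152 + 0.34×8.65 = 8.657
Denominator = 1×142 + 0.013×21.3 + 0.34×129 = 186.1
Vm = 61.2 · log₁₀(0.046509) = 61.2 × (-1.3325) = -81.55 mV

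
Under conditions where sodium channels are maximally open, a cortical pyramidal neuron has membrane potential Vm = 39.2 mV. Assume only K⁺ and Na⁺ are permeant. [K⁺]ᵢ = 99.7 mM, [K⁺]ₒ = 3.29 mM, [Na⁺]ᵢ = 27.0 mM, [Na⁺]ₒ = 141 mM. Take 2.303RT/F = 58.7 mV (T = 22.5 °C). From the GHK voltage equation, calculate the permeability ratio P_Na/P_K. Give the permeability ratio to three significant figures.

Let α = P_Na/P_K. GHK: Vm = 58.7·log₁₀[(Kₒ + α·Naₒ)/(Kᵢ + α·Naᵢ)].
10^(Vm/58.7) = 10^(39.2/58.7) = 4.6537
So 4.6537·(Kᵢ + α·Naᵢ) = Kₒ + α·Naₒ → α = (4.6537·99.7 − 3.29) / (141.0 − 4.6537·27.0)
α = (464 − 3.29) / (141.0 − 125.7) = 460.7/15.35 = 30.01

30.0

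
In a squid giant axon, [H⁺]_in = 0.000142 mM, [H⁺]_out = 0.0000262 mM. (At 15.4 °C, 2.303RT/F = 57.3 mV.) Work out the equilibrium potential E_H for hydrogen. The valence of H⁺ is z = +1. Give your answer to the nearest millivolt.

E = (57.3/z) · log₁₀([H⁺]_out/[H⁺]_in) with z = +1.
= (57.3/1) · log₁₀(0.0000262/0.000142) = 57.30 · log₁₀(0.1845)
= 57.30 · (-0.7340) = -42.06 mV

-42 mV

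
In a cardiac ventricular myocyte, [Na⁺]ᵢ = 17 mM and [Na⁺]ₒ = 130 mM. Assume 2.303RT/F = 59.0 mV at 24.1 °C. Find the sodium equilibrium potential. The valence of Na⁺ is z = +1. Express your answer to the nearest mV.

E = (59.0/z) · log₁₀([Na⁺]_out/[Na⁺]_in) with z = +1.
= (59.0/1) · log₁₀(130/17) = 59.00 · log₁₀(7.647)
= 59.00 · (0.8835) = 52.13 mV

52 mV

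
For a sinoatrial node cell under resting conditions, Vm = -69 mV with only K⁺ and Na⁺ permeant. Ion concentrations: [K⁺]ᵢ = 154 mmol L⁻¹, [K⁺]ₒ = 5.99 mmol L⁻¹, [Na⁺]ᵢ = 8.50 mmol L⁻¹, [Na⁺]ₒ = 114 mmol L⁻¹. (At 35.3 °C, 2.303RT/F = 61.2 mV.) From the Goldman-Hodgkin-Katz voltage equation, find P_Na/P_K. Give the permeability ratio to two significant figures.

0.048

Let α = P_Na/P_K. GHK: Vm = 61.2·log₁₀[(Kₒ + α·Naₒ)/(Kᵢ + α·Naᵢ)].
10^(Vm/61.2) = 10^(-69.0/61.2) = 0.074567
So 0.074567·(Kᵢ + α·Naᵢ) = Kₒ + α·Naₒ → α = (0.074567·154.0 − 5.99) / (114.0 − 0.074567·8.5)
α = (11.48 − 5.99) / (114.0 − 0.6338) = 5.493/113.4 = 0.04846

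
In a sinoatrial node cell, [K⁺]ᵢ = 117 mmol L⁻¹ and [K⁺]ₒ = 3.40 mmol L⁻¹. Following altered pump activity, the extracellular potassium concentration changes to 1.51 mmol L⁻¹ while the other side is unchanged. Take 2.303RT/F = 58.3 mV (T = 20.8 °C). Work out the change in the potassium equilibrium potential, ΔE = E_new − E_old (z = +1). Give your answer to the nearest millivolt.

-21 mV

E_old = (58.3/1)·log₁₀(3.40/117) = -89.59 mV
E_new = (58.3/1)·log₁₀(1.51/117) = -110.14 mV
ΔE = -110.14 − (-89.59) = -20.55 mV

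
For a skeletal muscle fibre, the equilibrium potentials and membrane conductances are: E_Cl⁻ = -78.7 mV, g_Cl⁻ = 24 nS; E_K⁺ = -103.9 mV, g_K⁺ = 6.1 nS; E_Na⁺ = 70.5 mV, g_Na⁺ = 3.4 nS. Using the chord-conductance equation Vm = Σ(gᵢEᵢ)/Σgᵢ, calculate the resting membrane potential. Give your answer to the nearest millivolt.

-68 mV

Σ gᵢEᵢ = 24·(-78.7) + 6.1·(-103.9) + 3.4·(70.5) = -2282.89
Σ gᵢ = 24 + 6.1 + 3.4 = 33.5
Vm = -2282.89 / 33.5 = -68.15 mV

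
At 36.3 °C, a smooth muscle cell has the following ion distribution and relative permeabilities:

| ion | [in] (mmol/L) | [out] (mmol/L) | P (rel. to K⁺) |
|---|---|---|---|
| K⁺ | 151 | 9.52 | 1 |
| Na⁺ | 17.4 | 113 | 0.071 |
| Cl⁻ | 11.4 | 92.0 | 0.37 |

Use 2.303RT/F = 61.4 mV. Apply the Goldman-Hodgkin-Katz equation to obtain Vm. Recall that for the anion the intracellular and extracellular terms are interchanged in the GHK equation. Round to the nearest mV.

-57 mV

Vm = 61.4 · log₁₀[(Σ P·[cation]ₒ + Σ P·[anion]ᵢ) / (Σ P·[cation]ᵢ + Σ P·[anion]ₒ)]
Numerator = 1×9.52 + 0.071×113 + 0.37×11.4 = 21.76
Denominator = 1×151 + 0.071×17.4 + 0.37×92.0 = 186.3
Vm = 61.4 · log₁₀(0.11682) = 61.4 × (-0.9325) = -57.25 mV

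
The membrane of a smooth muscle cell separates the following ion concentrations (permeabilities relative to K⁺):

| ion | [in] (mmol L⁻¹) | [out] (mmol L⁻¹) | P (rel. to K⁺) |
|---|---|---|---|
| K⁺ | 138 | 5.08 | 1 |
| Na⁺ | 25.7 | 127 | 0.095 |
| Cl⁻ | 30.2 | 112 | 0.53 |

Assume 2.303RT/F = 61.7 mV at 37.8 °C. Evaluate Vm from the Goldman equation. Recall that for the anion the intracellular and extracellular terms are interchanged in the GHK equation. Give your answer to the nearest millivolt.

Vm = 61.7 · log₁₀[(Σ P·[cation]ₒ + Σ P·[anion]ᵢ) / (Σ P·[cation]ᵢ + Σ P·[anion]ₒ)]
Numerator = 1×5.08 + 0.095×127 + 0.53×30.2 = 33.15
Denominator = 1×138 + 0.095×25.7 + 0.53×112 = 199.8
Vm = 61.7 · log₁₀(0.16592) = 61.7 × (-0.7801) = -48.13 mV

-48 mV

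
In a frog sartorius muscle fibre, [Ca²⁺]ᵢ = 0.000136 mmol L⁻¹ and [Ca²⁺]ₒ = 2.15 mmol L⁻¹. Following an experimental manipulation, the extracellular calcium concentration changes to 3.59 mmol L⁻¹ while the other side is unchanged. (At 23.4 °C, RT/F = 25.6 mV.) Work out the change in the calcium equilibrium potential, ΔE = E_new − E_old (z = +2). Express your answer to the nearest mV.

E_old = (25.6/2)·ln(2.15/0.000136) = 123.75 mV
E_new = (25.6/2)·ln(3.59/0.000136) = 130.32 mV
ΔE = 130.32 − (123.75) = 6.56 mV

7 mV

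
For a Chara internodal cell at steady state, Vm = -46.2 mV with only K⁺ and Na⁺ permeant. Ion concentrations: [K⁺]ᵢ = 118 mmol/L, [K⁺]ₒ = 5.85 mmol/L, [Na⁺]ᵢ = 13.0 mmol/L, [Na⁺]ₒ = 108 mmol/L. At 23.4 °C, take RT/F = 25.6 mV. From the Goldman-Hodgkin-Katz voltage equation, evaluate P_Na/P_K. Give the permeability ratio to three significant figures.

Let α = P_Na/P_K. GHK: Vm = 25.6·ln[(Kₒ + α·Naₒ)/(Kᵢ + α·Naᵢ)].
e^(Vm/25.6) = e^(-46.2/25.6) = 0.16453
So 0.16453·(Kᵢ + α·Naᵢ) = Kₒ + α·Naₒ → α = (0.16453·118.0 − 5.85) / (108.0 − 0.16453·13.0)
α = (19.41 − 5.85) / (108.0 − 2.139) = 13.56/105.9 = 0.1281

0.128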